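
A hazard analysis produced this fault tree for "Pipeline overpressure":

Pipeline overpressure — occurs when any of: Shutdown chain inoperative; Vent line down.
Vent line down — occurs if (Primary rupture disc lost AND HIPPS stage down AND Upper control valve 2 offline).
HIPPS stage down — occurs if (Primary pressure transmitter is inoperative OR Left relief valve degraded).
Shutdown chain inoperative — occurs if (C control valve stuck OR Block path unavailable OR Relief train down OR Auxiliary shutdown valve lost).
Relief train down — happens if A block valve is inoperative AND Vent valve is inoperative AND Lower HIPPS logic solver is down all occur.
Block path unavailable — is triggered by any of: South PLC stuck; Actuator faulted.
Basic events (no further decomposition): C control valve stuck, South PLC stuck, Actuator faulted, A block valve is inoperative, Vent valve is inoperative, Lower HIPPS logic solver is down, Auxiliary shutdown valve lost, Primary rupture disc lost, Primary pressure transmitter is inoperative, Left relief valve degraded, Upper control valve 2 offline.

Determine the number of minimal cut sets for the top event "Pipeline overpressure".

7

Block path unavailable [OR]: union of children's cut sets → 2 cut set(s).
Relief train down [AND]: one cut set from each child combined → 1 × 1 × 1 = 1 cut set(s).
Shutdown chain inoperative [OR]: union of children's cut sets → 5 cut set(s).
HIPPS stage down [OR]: union of children's cut sets → 2 cut set(s).
Vent line down [AND]: one cut set from each child combined → 1 × 2 × 1 = 2 cut set(s).
Pipeline overpressure [OR]: union of children's cut sets → 7 cut set(s).
Minimal cut sets: {C control valve stuck}; {South PLC stuck}; {Actuator faulted}; {A block valve is inoperative, Lower HIPPS logic solver is down, Vent valve is inoperative}; {Auxiliary shutdown valve lost}; {Primary pressure transmitter is inoperative, Primary rupture disc lost, Upper control valve 2 offline}; {Left relief valve degraded, Primary rupture disc lost, Upper control valve 2 offline}.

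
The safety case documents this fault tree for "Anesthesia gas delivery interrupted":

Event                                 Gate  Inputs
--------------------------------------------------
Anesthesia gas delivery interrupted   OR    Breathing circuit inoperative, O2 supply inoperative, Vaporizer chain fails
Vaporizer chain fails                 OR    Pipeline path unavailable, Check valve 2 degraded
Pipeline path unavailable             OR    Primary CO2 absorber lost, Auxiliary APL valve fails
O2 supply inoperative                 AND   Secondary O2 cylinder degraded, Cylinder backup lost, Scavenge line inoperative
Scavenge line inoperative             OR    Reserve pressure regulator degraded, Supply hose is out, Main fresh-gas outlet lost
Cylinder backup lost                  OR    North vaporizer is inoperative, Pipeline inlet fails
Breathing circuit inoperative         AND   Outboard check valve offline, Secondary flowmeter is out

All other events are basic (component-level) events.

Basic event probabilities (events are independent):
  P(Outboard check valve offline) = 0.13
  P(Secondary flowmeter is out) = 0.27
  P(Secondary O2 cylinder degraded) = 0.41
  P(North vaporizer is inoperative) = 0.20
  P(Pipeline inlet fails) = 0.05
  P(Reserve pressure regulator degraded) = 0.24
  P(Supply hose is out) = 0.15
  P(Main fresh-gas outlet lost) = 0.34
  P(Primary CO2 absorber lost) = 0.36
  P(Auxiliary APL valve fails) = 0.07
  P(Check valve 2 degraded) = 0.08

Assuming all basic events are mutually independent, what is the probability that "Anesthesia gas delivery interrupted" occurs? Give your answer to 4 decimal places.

0.5015

P(Breathing circuit inoperative) [AND] = 0.13 × 0.27 = 0.035100
P(Cylinder backup lost) [OR] = 1 − (1−0.20) × (1−0.05) = 0.240000
P(Scavenge line inoperative) [OR] = 1 − (1−0.24) × (1−0.15) × (1−0.34) = 0.573640
P(O2 supply inoperative) [AND] = 0.41 × 0.240000 × 0.573640 = 0.056446
P(Pipeline path unavailable) [OR] = 1 − (1−0.36) × (1−0.07) = 0.404800
P(Vaporizer chain fails) [OR] = 1 − (1−0.404800) × (1−0.08) = 0.452416
P(Anesthesia gas delivery interrupted) [OR] = 1 − (1−0.035100) × (1−0.056446) × (1−0.452416) = 0.501460
Rounded to 4 decimal places: P(Anesthesia gas delivery interrupted) ≈ 0.5015.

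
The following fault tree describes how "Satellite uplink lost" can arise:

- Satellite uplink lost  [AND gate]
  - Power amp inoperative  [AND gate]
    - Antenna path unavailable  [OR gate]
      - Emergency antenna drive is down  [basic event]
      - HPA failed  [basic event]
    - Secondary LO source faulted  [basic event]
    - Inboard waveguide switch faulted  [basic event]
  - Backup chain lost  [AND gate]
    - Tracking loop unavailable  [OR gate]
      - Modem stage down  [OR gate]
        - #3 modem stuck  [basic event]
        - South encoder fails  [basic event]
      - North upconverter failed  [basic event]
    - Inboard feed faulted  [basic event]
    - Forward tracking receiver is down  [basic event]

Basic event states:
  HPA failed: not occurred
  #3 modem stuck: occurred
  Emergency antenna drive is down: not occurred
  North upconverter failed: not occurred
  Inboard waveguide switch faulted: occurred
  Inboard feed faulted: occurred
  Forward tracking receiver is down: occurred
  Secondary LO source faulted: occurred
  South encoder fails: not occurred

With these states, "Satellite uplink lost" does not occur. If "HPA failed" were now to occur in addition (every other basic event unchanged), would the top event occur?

Yes

Counterfactual: set "HPA failed" to occurred.
Antenna path unavailable [OR]: Emergency antenna drive is down=not, HPA failed=occurs → at least one input occurs → occurs.
Power amp inoperative [AND]: Antenna path unavailable=occurs, Secondary LO source faulted=occurs, Inboard waveguide switch faulted=occurs → all inputs occur → occurs.
Modem stage down [OR]: #3 modem stuck=occurs, South encoder fails=not → at least one input occurs → occurs.
Tracking loop unavailable [OR]: Modem stage down=occurs, North upconverter failed=not → at least one input occurs → occurs.
Backup chain lost [AND]: Tracking loop unavailable=occurs, Inboard feed faulted=occurs, Forward tracking receiver is down=occurs → all inputs occur → occurs.
Satellite uplink lost [AND]: Power amp inoperative=occurs, Backup chain lost=occurs → all inputs occur → occurs.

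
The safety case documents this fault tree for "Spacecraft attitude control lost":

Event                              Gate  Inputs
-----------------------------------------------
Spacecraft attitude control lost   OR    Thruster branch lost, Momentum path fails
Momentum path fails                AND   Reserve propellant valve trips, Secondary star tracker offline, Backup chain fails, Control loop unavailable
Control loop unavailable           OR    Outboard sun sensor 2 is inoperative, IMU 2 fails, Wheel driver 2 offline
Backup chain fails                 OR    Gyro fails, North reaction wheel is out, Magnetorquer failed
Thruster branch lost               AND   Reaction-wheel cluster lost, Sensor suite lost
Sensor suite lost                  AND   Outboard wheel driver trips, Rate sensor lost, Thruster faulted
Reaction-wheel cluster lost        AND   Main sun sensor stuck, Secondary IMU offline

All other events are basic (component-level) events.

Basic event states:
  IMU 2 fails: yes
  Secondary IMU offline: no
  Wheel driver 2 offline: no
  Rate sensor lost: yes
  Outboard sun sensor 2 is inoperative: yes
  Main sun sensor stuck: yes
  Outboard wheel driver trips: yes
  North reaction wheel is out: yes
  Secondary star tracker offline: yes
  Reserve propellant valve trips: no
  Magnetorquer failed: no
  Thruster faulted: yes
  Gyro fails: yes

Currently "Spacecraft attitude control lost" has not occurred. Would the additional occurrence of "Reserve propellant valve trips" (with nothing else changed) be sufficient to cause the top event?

Yes

Counterfactual: set "Reserve propellant valve trips" to occurred.
Reaction-wheel cluster lost [AND]: Main sun sensor stuck=occurs, Secondary IMU offline=not → not all inputs occur → does not occur.
Sensor suite lost [AND]: Outboard wheel driver trips=occurs, Rate sensor lost=occurs, Thruster faulted=occurs → all inputs occur → occurs.
Thruster branch lost [AND]: Reaction-wheel cluster lost=not, Sensor suite lost=occurs → not all inputs occur → does not occur.
Backup chain fails [OR]: Gyro fails=occurs, North reaction wheel is out=occurs, Magnetorquer failed=not → at least one input occurs → occurs.
Control loop unavailable [OR]: Outboard sun sensor 2 is inoperative=occurs, IMU 2 fails=occurs, Wheel driver 2 offline=not → at least one input occurs → occurs.
Momentum path fails [AND]: Reserve propellant valve trips=occurs, Secondary star tracker offline=occurs, Backup chain fails=occurs, Control loop unavailable=occurs → all inputs occur → occurs.
Spacecraft attitude control lost [OR]: Thruster branch lost=not, Momentum path fails=occurs → at least one input occurs → occurs.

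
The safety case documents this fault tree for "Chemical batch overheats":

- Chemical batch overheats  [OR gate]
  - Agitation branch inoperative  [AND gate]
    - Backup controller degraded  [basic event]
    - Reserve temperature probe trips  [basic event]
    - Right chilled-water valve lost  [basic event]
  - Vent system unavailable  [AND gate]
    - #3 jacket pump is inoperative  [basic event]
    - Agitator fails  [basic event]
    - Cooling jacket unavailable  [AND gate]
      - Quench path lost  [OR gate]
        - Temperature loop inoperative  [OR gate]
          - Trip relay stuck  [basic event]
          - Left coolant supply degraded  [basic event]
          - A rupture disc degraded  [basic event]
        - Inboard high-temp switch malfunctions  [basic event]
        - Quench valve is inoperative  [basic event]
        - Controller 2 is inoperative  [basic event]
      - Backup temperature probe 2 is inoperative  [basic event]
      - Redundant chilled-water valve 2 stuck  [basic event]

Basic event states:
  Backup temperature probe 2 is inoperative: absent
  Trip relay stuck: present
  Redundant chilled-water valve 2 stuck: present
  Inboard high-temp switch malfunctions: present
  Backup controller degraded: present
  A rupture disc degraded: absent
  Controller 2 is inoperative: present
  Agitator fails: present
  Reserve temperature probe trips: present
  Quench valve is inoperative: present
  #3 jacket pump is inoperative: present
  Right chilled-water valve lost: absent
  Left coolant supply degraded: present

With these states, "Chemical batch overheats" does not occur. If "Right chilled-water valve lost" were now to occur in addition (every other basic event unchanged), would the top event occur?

Yes

Counterfactual: set "Right chilled-water valve lost" to occurred.
Agitation branch inoperative [AND]: Backup controller degraded=occurs, Reserve temperature probe trips=occurs, Right chilled-water valve lost=occurs → all inputs occur → occurs.
Temperature loop inoperative [OR]: Trip relay stuck=occurs, Left coolant supply degraded=occurs, A rupture disc degraded=not → at least one input occurs → occurs.
Quench path lost [OR]: Temperature loop inoperative=occurs, Inboard high-temp switch malfunctions=occurs, Quench valve is inoperative=occurs, Controller 2 is inoperative=occurs → at least one input occurs → occurs.
Cooling jacket unavailable [AND]: Quench path lost=occurs, Backup temperature probe 2 is inoperative=not, Redundant chilled-water valve 2 stuck=occurs → not all inputs occur → does not occur.
Vent system unavailable [AND]: #3 jacket pump is inoperative=occurs, Agitator fails=occurs, Cooling jacket unavailable=not → not all inputs occur → does not occur.
Chemical batch overheats [OR]: Agitation branch inoperative=occurs, Vent system unavailable=not → at least one input occurs → occurs.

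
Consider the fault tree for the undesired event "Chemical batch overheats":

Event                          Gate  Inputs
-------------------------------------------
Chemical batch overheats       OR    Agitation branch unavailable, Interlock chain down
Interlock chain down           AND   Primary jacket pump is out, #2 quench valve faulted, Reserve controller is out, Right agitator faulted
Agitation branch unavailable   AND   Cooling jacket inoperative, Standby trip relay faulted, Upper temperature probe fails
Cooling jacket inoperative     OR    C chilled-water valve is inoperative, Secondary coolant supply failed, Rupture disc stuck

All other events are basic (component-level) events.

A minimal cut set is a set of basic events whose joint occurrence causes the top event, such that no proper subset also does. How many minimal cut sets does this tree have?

4

Cooling jacket inoperative [OR]: union of children's cut sets → 3 cut set(s).
Agitation branch unavailable [AND]: one cut set from each child combined → 3 × 1 × 1 = 3 cut set(s).
Interlock chain down [AND]: one cut set from each child combined → 1 × 1 × 1 × 1 = 1 cut set(s).
Chemical batch overheats [OR]: union of children's cut sets → 4 cut set(s).
Minimal cut sets: {C chilled-water valve is inoperative, Standby trip relay faulted, Upper temperature probe fails}; {Secondary coolant supply failed, Standby trip relay faulted, Upper temperature probe fails}; {Rupture disc stuck, Standby trip relay faulted, Upper temperature probe fails}; {#2 quench valve faulted, Primary jacket pump is out, Reserve controller is out, Right agitator faulted}.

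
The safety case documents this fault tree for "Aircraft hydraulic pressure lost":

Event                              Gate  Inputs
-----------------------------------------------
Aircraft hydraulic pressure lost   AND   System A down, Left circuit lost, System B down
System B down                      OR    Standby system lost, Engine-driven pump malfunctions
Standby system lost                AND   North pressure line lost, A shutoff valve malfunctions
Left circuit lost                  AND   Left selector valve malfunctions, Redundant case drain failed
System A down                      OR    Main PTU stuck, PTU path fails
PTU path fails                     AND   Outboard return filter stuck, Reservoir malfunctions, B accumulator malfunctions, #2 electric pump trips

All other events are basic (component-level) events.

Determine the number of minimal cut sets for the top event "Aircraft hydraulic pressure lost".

4

PTU path fails [AND]: one cut set from each child combined → 1 × 1 × 1 × 1 = 1 cut set(s).
System A down [OR]: union of children's cut sets → 2 cut set(s).
Left circuit lost [AND]: one cut set from each child combined → 1 × 1 = 1 cut set(s).
Standby system lost [AND]: one cut set from each child combined → 1 × 1 = 1 cut set(s).
System B down [OR]: union of children's cut sets → 2 cut set(s).
Aircraft hydraulic pressure lost [AND]: one cut set from each child combined → 2 × 1 × 2 = 4 cut set(s).
Minimal cut sets: {A shutoff valve malfunctions, Left selector valve malfunctions, Main PTU stuck, North pressure line lost, Redundant case drain failed}; {Engine-driven pump malfunctions, Left selector valve malfunctions, Main PTU stuck, Redundant case drain failed}; {#2 electric pump trips, A shutoff valve malfunctions, B accumulator malfunctions, Left selector valve malfunctions, North pressure line lost, Outboard return filter stuck, Redundant case drain failed, Reservoir malfunctions}; {#2 electric pump trips, B accumulator malfunctions, Engine-driven pump malfunctions, Left selector valve malfunctions, Outboard return filter stuck, Redundant case drain failed, Reservoir malfunctions}.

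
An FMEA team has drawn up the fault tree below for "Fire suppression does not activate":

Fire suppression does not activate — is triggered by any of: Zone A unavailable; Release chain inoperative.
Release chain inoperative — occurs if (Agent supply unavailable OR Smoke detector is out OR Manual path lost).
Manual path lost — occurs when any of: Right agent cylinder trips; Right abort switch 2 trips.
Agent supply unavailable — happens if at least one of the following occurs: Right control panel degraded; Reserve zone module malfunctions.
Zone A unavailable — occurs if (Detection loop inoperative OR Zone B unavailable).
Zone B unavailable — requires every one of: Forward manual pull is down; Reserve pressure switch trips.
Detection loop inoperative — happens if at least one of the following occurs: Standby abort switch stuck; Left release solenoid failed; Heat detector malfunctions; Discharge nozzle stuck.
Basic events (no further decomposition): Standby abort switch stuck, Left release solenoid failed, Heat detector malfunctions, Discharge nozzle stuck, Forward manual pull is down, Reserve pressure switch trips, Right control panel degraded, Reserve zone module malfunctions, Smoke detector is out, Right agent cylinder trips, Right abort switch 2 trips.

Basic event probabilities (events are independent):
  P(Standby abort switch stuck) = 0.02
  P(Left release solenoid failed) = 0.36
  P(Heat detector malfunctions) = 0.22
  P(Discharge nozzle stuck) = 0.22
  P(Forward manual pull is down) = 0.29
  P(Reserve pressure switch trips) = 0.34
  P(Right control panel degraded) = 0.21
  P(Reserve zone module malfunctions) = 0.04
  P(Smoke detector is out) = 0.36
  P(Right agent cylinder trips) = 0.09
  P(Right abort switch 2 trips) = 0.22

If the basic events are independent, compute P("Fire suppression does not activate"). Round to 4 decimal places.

0.8815

P(Detection loop inoperative) [OR] = 1 − (1−0.02) × (1−0.36) × (1−0.22) × (1−0.22) = 0.618412
P(Zone B unavailable) [AND] = 0.29 × 0.34 = 0.098600
P(Zone A unavailable) [OR] = 1 − (1−0.618412) × (1−0.098600) = 0.656037
P(Agent supply unavailable) [OR] = 1 − (1−0.21) × (1−0.04) = 0.241600
P(Manual path lost) [OR] = 1 − (1−0.09) × (1−0.22) = 0.290200
P(Release chain inoperative) [OR] = 1 − (1−0.241600) × (1−0.36) × (1−0.290200) = 0.655480
P(Fire suppression does not activate) [OR] = 1 − (1−0.656037) × (1−0.655480) = 0.881498
Rounded to 4 decimal places: P(Fire suppression does not activate) ≈ 0.8815.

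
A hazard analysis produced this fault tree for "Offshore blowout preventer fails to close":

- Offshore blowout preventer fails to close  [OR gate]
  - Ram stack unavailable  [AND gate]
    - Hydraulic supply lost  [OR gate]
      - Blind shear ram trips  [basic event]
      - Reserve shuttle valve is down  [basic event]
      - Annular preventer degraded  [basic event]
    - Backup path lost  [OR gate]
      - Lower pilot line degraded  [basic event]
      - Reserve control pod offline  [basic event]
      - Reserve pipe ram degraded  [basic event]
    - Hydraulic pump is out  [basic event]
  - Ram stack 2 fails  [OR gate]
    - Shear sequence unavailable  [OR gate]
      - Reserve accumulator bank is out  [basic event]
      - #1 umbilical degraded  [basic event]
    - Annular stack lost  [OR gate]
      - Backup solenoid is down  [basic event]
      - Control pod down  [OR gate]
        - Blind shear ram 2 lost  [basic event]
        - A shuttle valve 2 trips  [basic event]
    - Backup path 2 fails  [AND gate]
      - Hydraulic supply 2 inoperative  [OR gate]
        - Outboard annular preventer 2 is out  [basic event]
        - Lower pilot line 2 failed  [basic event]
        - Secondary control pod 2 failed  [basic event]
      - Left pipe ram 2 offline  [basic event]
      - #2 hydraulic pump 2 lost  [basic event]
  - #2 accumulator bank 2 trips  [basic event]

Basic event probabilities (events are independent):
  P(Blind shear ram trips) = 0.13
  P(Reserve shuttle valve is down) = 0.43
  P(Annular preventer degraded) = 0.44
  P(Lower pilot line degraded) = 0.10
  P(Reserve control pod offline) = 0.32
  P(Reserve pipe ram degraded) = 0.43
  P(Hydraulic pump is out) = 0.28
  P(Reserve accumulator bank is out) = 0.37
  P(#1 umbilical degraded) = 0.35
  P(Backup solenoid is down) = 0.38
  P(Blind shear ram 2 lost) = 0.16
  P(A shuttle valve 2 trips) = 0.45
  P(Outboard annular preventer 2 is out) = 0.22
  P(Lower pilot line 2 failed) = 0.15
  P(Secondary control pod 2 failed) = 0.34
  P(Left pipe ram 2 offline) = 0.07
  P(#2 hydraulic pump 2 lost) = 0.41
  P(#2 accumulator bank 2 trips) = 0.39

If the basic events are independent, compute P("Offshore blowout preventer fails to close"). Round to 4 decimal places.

P(Hydraulic supply lost) [OR] = 1 − (1−0.13) × (1−0.43) × (1−0.44) = 0.722296
P(Backup path lost) [OR] = 1 − (1−0.10) × (1−0.32) × (1−0.43) = 0.651160
P(Ram stack unavailable) [AND] = 0.722296 × 0.651160 × 0.28 = 0.131692
P(Shear sequence unavailable) [OR] = 1 − (1−0.37) × (1−0.35) = 0.590500
P(Control pod down) [OR] = 1 − (1−0.16) × (1−0.45) = 0.538000
P(Annular stack lost) [OR] = 1 − (1−0.38) × (1−0.538000) = 0.713560
P(Hydraulic supply 2 inoperative) [OR] = 1 − (1−0.22) × (1−0.15) × (1−0.34) = 0.562420
P(Backup path 2 fails) [AND] = 0.562420 × 0.07 × 0.41 = 0.016141
P(Ram stack 2 fails) [OR] = 1 − (1−0.590500) × (1−0.713560) × (1−0.016141) = 0.884596
P(Offshore blowout preventer fails to close) [OR] = 1 − (1−0.131692) × (1−0.884596) × (1−0.39) = 0.938874
Rounded to 4 decimal places: P(Offshore blowout preventer fails to close) ≈ 0.9389.

0.9389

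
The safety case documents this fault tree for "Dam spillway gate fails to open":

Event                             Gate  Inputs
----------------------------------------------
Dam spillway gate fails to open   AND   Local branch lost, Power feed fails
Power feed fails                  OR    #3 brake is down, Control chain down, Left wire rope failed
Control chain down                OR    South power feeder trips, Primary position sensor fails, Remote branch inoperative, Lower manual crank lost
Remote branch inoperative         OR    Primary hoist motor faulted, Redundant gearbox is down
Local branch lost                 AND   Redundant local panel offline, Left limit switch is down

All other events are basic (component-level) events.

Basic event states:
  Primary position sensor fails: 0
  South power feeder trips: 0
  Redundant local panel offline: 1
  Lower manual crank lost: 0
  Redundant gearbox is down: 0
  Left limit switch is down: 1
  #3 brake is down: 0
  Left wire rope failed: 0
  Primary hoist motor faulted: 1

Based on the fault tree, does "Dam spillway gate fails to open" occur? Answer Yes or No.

Yes

Local branch lost [AND]: Redundant local panel offline=occurs, Left limit switch is down=occurs → all inputs occur → occurs.
Remote branch inoperative [OR]: Primary hoist motor faulted=occurs, Redundant gearbox is down=not → at least one input occurs → occurs.
Control chain down [OR]: South power feeder trips=not, Primary position sensor fails=not, Remote branch inoperative=occurs, Lower manual crank lost=not → at least one input occurs → occurs.
Power feed fails [OR]: #3 brake is down=not, Control chain down=occurs, Left wire rope failed=not → at least one input occurs → occurs.
Dam spillway gate fails to open [AND]: Local branch lost=occurs, Power feed fails=occurs → all inputs occur → occurs.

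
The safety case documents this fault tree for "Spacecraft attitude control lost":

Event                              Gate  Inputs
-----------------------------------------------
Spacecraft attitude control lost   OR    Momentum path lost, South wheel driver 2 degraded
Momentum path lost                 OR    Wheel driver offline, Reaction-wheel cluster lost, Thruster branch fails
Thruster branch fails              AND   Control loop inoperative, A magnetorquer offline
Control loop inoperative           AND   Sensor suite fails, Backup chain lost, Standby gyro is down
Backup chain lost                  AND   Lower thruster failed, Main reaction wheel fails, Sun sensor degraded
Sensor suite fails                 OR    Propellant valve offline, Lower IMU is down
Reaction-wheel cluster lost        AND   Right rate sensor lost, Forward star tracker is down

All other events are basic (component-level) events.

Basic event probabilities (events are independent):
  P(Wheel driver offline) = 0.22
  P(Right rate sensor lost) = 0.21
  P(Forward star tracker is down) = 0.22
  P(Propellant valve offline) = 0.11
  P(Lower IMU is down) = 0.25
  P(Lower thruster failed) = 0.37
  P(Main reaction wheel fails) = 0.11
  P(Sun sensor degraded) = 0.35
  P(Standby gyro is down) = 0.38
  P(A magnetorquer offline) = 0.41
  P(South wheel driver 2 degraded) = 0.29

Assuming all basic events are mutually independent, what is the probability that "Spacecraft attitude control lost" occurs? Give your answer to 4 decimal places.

0.4722

P(Reaction-wheel cluster lost) [AND] = 0.21 × 0.22 = 0.046200
P(Sensor suite fails) [OR] = 1 − (1−0.11) × (1−0.25) = 0.332500
P(Backup chain lost) [AND] = 0.37 × 0.11 × 0.35 = 0.014245
P(Control loop inoperative) [AND] = 0.332500 × 0.014245 × 0.38 = 0.001800
P(Thruster branch fails) [AND] = 0.001800 × 0.41 = 0.000738
P(Momentum path lost) [OR] = 1 − (1−0.22) × (1−0.046200) × (1−0.000738) = 0.256585
P(Spacecraft attitude control lost) [OR] = 1 − (1−0.256585) × (1−0.29) = 0.472175
Rounded to 4 decimal places: P(Spacecraft attitude control lost) ≈ 0.4722.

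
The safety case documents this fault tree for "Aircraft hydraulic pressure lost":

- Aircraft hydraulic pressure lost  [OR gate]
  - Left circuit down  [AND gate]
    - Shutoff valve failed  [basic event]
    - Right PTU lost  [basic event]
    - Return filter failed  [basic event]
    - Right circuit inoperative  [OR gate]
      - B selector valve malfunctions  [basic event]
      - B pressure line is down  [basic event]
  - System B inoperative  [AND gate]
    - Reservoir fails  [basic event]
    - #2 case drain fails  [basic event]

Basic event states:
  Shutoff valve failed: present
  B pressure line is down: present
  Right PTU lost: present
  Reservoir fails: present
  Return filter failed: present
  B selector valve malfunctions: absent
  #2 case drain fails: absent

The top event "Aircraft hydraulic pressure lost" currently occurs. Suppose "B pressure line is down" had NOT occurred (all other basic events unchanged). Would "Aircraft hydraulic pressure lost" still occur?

No

Counterfactual: set "B pressure line is down" to not occurred.
Right circuit inoperative [OR]: B selector valve malfunctions=not, B pressure line is down=not → no input occurs → does not occur.
Left circuit down [AND]: Shutoff valve failed=occurs, Right PTU lost=occurs, Return filter failed=occurs, Right circuit inoperative=not → not all inputs occur → does not occur.
System B inoperative [AND]: Reservoir fails=occurs, #2 case drain fails=not → not all inputs occur → does not occur.
Aircraft hydraulic pressure lost [OR]: Left circuit down=not, System B inoperative=not → no input occurs → does not occur.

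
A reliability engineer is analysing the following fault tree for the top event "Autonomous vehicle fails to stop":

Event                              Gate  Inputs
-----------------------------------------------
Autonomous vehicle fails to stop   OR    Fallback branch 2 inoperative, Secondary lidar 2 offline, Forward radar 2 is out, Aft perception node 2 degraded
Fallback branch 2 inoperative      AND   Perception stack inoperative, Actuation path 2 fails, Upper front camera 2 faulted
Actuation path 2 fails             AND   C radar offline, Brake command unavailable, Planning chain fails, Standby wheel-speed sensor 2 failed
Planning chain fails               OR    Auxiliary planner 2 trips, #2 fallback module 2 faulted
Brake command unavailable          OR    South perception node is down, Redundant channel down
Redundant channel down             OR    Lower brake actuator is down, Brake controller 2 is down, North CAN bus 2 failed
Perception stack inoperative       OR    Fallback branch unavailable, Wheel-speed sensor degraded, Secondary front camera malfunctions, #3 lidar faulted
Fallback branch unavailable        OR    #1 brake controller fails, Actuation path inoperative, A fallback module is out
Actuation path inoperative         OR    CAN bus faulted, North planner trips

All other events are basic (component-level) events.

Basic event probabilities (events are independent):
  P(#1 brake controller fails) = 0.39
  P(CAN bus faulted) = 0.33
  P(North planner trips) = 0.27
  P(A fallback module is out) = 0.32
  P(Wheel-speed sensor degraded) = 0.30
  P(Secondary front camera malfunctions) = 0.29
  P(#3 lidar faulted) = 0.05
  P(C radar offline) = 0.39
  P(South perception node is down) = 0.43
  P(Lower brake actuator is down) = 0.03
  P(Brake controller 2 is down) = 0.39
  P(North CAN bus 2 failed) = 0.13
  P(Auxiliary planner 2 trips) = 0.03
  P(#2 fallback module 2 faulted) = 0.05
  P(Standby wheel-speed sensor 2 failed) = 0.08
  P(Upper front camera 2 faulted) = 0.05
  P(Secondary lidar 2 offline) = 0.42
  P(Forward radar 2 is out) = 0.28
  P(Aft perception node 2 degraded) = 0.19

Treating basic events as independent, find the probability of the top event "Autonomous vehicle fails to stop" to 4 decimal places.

0.6618

P(Actuation path inoperative) [OR] = 1 − (1−0.33) × (1−0.27) = 0.510900
P(Fallback branch unavailable) [OR] = 1 − (1−0.39) × (1−0.510900) × (1−0.32) = 0.797121
P(Perception stack inoperative) [OR] = 1 − (1−0.797121) × (1−0.30) × (1−0.29) × (1−0.05) = 0.904211
P(Redundant channel down) [OR] = 1 − (1−0.03) × (1−0.39) × (1−0.13) = 0.485221
P(Brake command unavailable) [OR] = 1 − (1−0.43) × (1−0.485221) = 0.706576
P(Planning chain fails) [OR] = 1 − (1−0.03) × (1−0.05) = 0.078500
P(Actuation path 2 fails) [AND] = 0.39 × 0.706576 × 0.078500 × 0.08 = 0.001731
P(Fallback branch 2 inoperative) [AND] = 0.904211 × 0.001731 × 0.05 = 0.000078
P(Autonomous vehicle fails to stop) [OR] = 1 − (1−0.000078) × (1−0.42) × (1−0.28) × (1−0.19) = 0.661770
Rounded to 4 decimal places: P(Autonomous vehicle fails to stop) ≈ 0.6618.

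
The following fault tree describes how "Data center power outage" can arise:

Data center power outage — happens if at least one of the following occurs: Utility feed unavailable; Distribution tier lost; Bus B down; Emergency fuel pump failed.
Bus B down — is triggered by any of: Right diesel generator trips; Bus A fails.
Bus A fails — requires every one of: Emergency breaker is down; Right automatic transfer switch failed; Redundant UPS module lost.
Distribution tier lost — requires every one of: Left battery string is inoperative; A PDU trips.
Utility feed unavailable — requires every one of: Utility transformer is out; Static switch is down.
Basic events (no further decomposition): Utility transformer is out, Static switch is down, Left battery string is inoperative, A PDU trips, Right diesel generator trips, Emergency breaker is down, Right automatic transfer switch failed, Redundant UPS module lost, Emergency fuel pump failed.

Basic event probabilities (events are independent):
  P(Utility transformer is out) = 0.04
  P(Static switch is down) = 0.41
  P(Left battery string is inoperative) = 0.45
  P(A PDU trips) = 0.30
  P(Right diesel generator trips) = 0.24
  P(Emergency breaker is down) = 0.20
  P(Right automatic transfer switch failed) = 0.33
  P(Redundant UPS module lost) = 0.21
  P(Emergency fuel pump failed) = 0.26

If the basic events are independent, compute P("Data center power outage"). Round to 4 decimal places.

P(Utility feed unavailable) [AND] = 0.04 × 0.41 = 0.016400
P(Distribution tier lost) [AND] = 0.45 × 0.30 = 0.135000
P(Bus A fails) [AND] = 0.20 × 0.33 × 0.21 = 0.013860
P(Bus B down) [OR] = 1 − (1−0.24) × (1−0.013860) = 0.250534
P(Data center power outage) [OR] = 1 − (1−0.016400) × (1−0.135000) × (1−0.250534) × (1−0.26) = 0.528134
Rounded to 4 decimal places: P(Data center power outage) ≈ 0.5281.

0.5281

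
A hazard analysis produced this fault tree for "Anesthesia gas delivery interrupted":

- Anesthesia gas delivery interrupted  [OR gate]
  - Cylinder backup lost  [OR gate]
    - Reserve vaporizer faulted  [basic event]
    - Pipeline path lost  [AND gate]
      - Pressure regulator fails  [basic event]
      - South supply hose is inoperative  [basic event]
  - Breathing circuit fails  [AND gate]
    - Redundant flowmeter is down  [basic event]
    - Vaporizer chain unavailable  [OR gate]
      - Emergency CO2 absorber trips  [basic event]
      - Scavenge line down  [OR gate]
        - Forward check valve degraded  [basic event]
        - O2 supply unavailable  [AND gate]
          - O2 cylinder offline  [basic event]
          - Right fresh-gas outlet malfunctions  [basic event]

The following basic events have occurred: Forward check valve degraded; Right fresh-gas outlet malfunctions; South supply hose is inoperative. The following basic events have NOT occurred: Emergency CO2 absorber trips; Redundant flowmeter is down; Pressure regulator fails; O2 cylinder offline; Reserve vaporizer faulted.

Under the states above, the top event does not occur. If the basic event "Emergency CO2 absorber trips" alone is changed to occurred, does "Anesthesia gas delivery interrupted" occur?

Counterfactual: set "Emergency CO2 absorber trips" to occurred.
Pipeline path lost [AND]: Pressure regulator fails=not, South supply hose is inoperative=occurs → not all inputs occur → does not occur.
Cylinder backup lost [OR]: Reserve vaporizer faulted=not, Pipeline path lost=not → no input occurs → does not occur.
O2 supply unavailable [AND]: O2 cylinder offline=not, Right fresh-gas outlet malfunctions=occurs → not all inputs occur → does not occur.
Scavenge line down [OR]: Forward check valve degraded=occurs, O2 supply unavailable=not → at least one input occurs → occurs.
Vaporizer chain unavailable [OR]: Emergency CO2 absorber trips=occurs, Scavenge line down=occurs → at least one input occurs → occurs.
Breathing circuit fails [AND]: Redundant flowmeter is down=not, Vaporizer chain unavailable=occurs → not all inputs occur → does not occur.
Anesthesia gas delivery interrupted [OR]: Cylinder backup lost=not, Breathing circuit fails=not → no input occurs → does not occur.

No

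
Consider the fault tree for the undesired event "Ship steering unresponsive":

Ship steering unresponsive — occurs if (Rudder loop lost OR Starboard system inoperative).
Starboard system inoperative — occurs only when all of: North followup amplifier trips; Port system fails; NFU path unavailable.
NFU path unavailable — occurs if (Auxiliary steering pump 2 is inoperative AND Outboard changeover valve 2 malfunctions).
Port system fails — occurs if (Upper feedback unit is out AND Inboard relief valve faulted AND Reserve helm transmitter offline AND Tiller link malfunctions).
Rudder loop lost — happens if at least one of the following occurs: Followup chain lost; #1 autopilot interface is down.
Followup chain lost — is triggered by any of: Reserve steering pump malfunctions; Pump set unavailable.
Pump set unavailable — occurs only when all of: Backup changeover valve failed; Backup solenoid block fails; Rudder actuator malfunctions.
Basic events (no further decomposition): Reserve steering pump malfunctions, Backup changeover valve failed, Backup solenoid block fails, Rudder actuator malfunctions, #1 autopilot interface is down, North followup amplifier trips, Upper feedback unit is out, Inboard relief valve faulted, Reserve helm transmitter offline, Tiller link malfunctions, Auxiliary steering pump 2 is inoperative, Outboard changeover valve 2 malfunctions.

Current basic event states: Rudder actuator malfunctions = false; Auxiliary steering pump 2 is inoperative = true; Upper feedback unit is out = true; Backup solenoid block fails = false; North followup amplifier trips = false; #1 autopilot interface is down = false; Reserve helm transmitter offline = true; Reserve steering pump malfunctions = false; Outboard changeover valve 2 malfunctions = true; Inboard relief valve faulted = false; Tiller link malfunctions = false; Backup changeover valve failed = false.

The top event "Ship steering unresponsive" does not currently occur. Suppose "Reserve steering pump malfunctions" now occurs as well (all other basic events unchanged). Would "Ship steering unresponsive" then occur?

Counterfactual: set "Reserve steering pump malfunctions" to occurred.
Pump set unavailable [AND]: Backup changeover valve failed=not, Backup solenoid block fails=not, Rudder actuator malfunctions=not → not all inputs occur → does not occur.
Followup chain lost [OR]: Reserve steering pump malfunctions=occurs, Pump set unavailable=not → at least one input occurs → occurs.
Rudder loop lost [OR]: Followup chain lost=occurs, #1 autopilot interface is down=not → at least one input occurs → occurs.
Port system fails [AND]: Upper feedback unit is out=occurs, Inboard relief valve faulted=not, Reserve helm transmitter offline=occurs, Tiller link malfunctions=not → not all inputs occur → does not occur.
NFU path unavailable [AND]: Auxiliary steering pump 2 is inoperative=occurs, Outboard changeover valve 2 malfunctions=occurs → all inputs occur → occurs.
Starboard system inoperative [AND]: North followup amplifier trips=not, Port system fails=not, NFU path unavailable=occurs → not all inputs occur → does not occur.
Ship steering unresponsive [OR]: Rudder loop lost=occurs, Starboard system inoperative=not → at least one input occurs → occurs.

Yes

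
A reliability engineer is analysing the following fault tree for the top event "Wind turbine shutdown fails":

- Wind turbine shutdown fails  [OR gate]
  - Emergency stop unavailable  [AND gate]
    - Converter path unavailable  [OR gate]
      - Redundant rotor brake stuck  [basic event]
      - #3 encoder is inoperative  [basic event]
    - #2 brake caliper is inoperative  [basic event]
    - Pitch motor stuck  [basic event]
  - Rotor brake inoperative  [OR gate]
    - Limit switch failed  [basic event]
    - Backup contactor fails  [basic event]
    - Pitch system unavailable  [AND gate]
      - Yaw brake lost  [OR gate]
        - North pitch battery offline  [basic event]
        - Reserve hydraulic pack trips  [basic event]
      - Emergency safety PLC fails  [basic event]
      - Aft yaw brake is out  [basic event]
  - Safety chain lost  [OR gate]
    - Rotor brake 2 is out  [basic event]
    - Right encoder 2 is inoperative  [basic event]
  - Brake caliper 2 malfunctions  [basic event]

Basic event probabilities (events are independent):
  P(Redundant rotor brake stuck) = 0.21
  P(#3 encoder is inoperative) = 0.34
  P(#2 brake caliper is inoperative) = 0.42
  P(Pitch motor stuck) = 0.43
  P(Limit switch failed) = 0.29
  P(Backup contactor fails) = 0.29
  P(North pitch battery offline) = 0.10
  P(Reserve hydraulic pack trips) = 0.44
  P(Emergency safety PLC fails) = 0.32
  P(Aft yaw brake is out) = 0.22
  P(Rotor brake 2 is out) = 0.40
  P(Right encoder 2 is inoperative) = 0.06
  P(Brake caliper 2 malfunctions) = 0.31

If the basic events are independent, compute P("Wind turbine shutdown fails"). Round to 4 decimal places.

P(Converter path unavailable) [OR] = 1 − (1−0.21) × (1−0.34) = 0.478600
P(Emergency stop unavailable) [AND] = 0.478600 × 0.42 × 0.43 = 0.086435
P(Yaw brake lost) [OR] = 1 − (1−0.10) × (1−0.44) = 0.496000
P(Pitch system unavailable) [AND] = 0.496000 × 0.32 × 0.22 = 0.034918
P(Rotor brake inoperative) [OR] = 1 − (1−0.29) × (1−0.29) × (1−0.034918) = 0.513502
P(Safety chain lost) [OR] = 1 − (1−0.40) × (1−0.06) = 0.436000
P(Wind turbine shutdown fails) [OR] = 1 − (1−0.086435) × (1−0.513502) × (1−0.436000) × (1−0.31) = 0.827039
Rounded to 4 decimal places: P(Wind turbine shutdown fails) ≈ 0.8270.

0.8270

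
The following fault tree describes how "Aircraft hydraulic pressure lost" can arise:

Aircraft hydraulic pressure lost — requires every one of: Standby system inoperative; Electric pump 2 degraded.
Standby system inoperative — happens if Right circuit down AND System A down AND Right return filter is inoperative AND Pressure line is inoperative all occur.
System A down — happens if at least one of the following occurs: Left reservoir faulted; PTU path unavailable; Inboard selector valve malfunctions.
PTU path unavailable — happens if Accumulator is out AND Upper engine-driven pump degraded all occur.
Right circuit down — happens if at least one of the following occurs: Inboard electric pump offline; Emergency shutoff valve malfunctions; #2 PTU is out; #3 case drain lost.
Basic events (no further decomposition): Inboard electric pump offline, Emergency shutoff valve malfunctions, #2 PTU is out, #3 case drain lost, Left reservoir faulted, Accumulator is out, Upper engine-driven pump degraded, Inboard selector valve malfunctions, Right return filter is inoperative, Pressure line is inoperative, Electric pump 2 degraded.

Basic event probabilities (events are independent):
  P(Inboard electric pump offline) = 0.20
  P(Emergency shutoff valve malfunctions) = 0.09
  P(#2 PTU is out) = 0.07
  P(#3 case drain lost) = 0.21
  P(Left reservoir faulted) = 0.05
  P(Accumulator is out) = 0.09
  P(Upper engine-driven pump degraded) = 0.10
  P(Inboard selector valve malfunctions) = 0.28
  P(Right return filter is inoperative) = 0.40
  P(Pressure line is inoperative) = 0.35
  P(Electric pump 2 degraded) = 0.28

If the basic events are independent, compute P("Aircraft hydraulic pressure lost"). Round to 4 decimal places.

P(Right circuit down) [OR] = 1 − (1−0.20) × (1−0.09) × (1−0.07) × (1−0.21) = 0.465138
P(PTU path unavailable) [AND] = 0.09 × 0.10 = 0.009000
P(System A down) [OR] = 1 − (1−0.05) × (1−0.009000) × (1−0.28) = 0.322156
P(Standby system inoperative) [AND] = 0.465138 × 0.322156 × 0.40 × 0.35 = 0.020979
P(Aircraft hydraulic pressure lost) [AND] = 0.020979 × 0.28 = 0.005874
Rounded to 4 decimal places: P(Aircraft hydraulic pressure lost) ≈ 0.0059.

0.0059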